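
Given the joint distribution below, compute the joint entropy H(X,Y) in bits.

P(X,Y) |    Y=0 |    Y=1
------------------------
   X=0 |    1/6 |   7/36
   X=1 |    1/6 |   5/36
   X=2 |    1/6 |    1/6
2.5783 bits

Joint entropy is H(X,Y) = -Σ_{x,y} p(x,y) log p(x,y).

Summing over all non-zero entries:
H(X,Y) = -[1/6·log_2(1/6) + 7/36·log_2(7/36) + 1/6·log_2(1/6) + 5/36·log_2(5/36) + 1/6·log_2(1/6) + 1/6·log_2(1/6)]
H(X,Y) = 2.5783 bits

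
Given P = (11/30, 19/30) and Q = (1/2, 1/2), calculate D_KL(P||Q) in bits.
0.0519 bits

KL divergence: D_KL(P||Q) = Σ p(x) log(p(x)/q(x))

Computing term by term:
  x=0: 11/30 × log_2[(11/30)/(1/2)] = 11/30 × -0.4475 = -0.1641
  x=1: 19/30 × log_2[(19/30)/(1/2)] = 19/30 × 0.3410 = 0.2160

D_KL(P||Q) = 0.0519 bits

Note: KL divergence is always non-negative and equals 0 iff P = Q.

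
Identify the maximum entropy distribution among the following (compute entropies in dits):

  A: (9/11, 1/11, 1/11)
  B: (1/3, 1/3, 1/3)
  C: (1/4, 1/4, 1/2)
B

For a discrete distribution over n outcomes, entropy is maximized by the uniform distribution.

Computing entropies:
H(A) = 0.2606 dits
H(B) = 0.4771 dits
H(C) = 0.4515 dits

The uniform distribution (where all probabilities equal 1/3) achieves the maximum entropy of log_10(3) = 0.4771 dits.

Distribution B has the highest entropy.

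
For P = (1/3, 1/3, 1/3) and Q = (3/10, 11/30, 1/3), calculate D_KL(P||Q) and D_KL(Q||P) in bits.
D_KL(P||Q) = 0.0048, D_KL(Q||P) = 0.0048

KL divergence is not symmetric: D_KL(P||Q) ≠ D_KL(Q||P) in general.

D_KL(P||Q) = 0.0048 bits
D_KL(Q||P) = 0.0048 bits

In this case they happen to be equal (to 4 decimal places).

This asymmetry is why KL divergence is not a true distance metric.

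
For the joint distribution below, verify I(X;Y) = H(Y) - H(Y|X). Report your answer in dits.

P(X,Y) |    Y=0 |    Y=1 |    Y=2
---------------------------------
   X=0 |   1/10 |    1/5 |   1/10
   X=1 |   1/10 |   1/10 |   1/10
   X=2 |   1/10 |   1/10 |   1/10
I(X;Y) = 0.0060 dits

Mutual information has multiple equivalent forms:
- I(X;Y) = H(X) - H(X|Y)
- I(X;Y) = H(Y) - H(Y|X)
- I(X;Y) = H(X) + H(Y) - H(X,Y)

Computing all quantities:
H(X) = 0.4729, H(Y) = 0.4729, H(X,Y) = 0.9398
H(X|Y) = 0.4669, H(Y|X) = 0.4669

Verification:
H(X) - H(X|Y) = 0.4729 - 0.4669 = 0.0060
H(Y) - H(Y|X) = 0.4729 - 0.4669 = 0.0060
H(X) + H(Y) - H(X,Y) = 0.4729 + 0.4729 - 0.9398 = 0.0060

All forms give I(X;Y) = 0.0060 dits. ✓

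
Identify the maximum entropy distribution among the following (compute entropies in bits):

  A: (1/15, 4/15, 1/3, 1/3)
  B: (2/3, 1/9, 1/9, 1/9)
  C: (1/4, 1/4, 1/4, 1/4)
C

For a discrete distribution over n outcomes, entropy is maximized by the uniform distribution.

Computing entropies:
H(A) = 1.8256 bits
H(B) = 1.4466 bits
H(C) = 2.0000 bits

The uniform distribution (where all probabilities equal 1/4) achieves the maximum entropy of log_2(4) = 2.0000 bits.

Distribution C has the highest entropy.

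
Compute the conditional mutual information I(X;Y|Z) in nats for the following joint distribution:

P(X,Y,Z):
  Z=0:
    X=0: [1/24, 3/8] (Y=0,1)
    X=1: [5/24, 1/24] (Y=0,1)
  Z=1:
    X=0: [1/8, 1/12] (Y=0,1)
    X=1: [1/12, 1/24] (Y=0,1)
0.1937 nats

Conditional mutual information: I(X;Y|Z) = H(X|Z) + H(Y|Z) - H(X,Y|Z)

H(Z) = 0.6365
H(X,Z) = 1.2981 → H(X|Z) = 0.6616
H(Y,Z) = 1.2981 → H(Y|Z) = 0.6616
H(X,Y,Z) = 1.7659 → H(X,Y|Z) = 1.1294

I(X;Y|Z) = 0.6616 + 0.6616 - 1.1294 = 0.1937 nats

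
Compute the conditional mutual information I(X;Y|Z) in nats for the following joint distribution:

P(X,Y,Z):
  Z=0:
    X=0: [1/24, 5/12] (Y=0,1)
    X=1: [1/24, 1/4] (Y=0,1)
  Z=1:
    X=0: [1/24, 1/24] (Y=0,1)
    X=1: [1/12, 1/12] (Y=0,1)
0.0024 nats

Conditional mutual information: I(X;Y|Z) = H(X|Z) + H(Y|Z) - H(X,Y|Z)

H(Z) = 0.5623
H(X,Z) = 1.2227 → H(X|Z) = 0.6603
H(Y,Z) = 0.9972 → H(Y|Z) = 0.4349
H(X,Y,Z) = 1.6552 → H(X,Y|Z) = 1.0928

I(X;Y|Z) = 0.6603 + 0.4349 - 1.0928 = 0.0024 nats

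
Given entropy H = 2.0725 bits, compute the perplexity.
4.2061

Perplexity is 2^H (or exp(H) for natural log).

H = 2.0725 bits
Perplexity = 2^2.0725 = 4.2061

Interpretation: The model's uncertainty is equivalent to choosing uniformly among 4.2 options.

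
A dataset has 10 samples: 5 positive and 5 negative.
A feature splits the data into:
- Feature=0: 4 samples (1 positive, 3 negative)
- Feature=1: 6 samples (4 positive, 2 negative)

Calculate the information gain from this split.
0.1245 bits

Information Gain = H(Y) - H(Y|Feature)

Before split:
P(positive) = 5/10 = 0.5000
H(Y) = 1.0000 bits

After split:
Feature=0: H = 0.8113 bits (weight = 4/10)
Feature=1: H = 0.9183 bits (weight = 6/10)
H(Y|Feature) = (4/10)×0.8113 + (6/10)×0.9183 = 0.8755 bits

Information Gain = 1.0000 - 0.8755 = 0.1245 bits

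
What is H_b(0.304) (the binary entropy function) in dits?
0.2668 dits

The binary entropy function is:
H(p) = -p log(p) - (1-p) log(1-p)

H(0.304) = -0.304 × log_10(0.304) - 0.696 × log_10(0.696)
H(0.304) = 0.2668 dits

Note: Binary entropy is maximized at p=0.5 (H=1 bit) and minimized at p=0 or p=1 (H=0).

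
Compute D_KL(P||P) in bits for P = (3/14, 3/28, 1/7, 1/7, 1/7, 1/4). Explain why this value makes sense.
0.0000 bits

KL divergence satisfies the Gibbs inequality: D_KL(P||Q) ≥ 0 for all distributions P, Q.

D_KL(P||Q) = Σ p(x) log(p(x)/q(x))
Each term is p(x) × log_2(p(x)/p(x)) = p(x) × log_2(1) = 0, so the sum is 0.
D_KL(P||Q) = 0.0000 bits

When P = Q, the KL divergence is exactly 0, as there is no 'divergence' between identical distributions.

This non-negativity is a fundamental property: relative entropy cannot be negative because it measures how different Q is from P.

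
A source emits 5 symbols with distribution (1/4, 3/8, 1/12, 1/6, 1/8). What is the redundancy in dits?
0.0562 dits

Redundancy measures how far a source is from maximum entropy:
R = H_max - H(X)

Maximum entropy for 5 symbols: H_max = log_10(5) = 0.6990 dits
Actual entropy: H(X) = 0.6428 dits
Redundancy: R = 0.6990 - 0.6428 = 0.0562 dits

This redundancy represents potential for compression: the source could be compressed by 0.0562 dits per symbol.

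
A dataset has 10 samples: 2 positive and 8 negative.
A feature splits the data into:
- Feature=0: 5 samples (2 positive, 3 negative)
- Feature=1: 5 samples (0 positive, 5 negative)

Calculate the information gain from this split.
0.2365 bits

Information Gain = H(Y) - H(Y|Feature)

Before split:
P(positive) = 2/10 = 0.2000
H(Y) = 0.7219 bits

After split:
Feature=0: H = 0.9710 bits (weight = 5/10)
Feature=1: H = 0.0000 bits (weight = 5/10)
H(Y|Feature) = (5/10)×0.9710 + (5/10)×0.0000 = 0.4855 bits

Information Gain = 0.7219 - 0.4855 = 0.2365 bits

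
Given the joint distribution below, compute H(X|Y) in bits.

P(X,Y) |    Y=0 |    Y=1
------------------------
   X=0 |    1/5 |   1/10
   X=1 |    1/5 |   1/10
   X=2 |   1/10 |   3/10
1.4464 bits

Using the chain rule: H(X|Y) = H(X,Y) - H(Y)

First, compute H(X,Y) = 2.4464 bits

Marginal P(Y) = (1/2, 1/2)
H(Y) = 1.0000 bits

H(X|Y) = H(X,Y) - H(Y) = 2.4464 - 1.0000 = 1.4464 bits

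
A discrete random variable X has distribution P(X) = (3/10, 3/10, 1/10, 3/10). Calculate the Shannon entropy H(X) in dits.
0.5706 dits

Shannon entropy is H(X) = -Σ p(x) log p(x).

For P = (3/10, 3/10, 1/10, 3/10):
H = -3/10 × log_10(3/10) -3/10 × log_10(3/10) -1/10 × log_10(1/10) -3/10 × log_10(3/10)
H = 0.5706 dits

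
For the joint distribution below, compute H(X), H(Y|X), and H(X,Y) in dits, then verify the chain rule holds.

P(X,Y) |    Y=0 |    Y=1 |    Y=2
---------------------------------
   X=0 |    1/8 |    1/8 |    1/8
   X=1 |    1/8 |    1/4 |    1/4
H(X,Y) = 0.7526, H(X) = 0.2873, H(Y|X) = 0.4653 (all in dits)

Chain rule: H(X,Y) = H(X) + H(Y|X)

Left side — joint entropy directly:
H(X,Y) = -Σ p(x,y) log p(x,y) = 0.7526 dits

Right side — compute H(Y|X) from the conditional distributions:
P(X) = (3/8, 5/8), so H(X) = 0.2873 dits
H(Y|X) = Σ_x P(X=x) · H(Y|X=x):
  P(Y|X=0) = (1/3, 1/3, 1/3), H(Y|X=0) = 0.4771, weight P(X=0) = 3/8
  P(Y|X=1) = (1/5, 2/5, 2/5), H(Y|X=1) = 0.4581, weight P(X=1) = 5/8
H(Y|X) = 0.4653 dits

H(X) + H(Y|X) = 0.2873 + 0.4653 = 0.7526 dits

Both sides equal 0.7526 dits. ✓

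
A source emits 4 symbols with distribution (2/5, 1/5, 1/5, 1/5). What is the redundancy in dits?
0.0235 dits

Redundancy measures how far a source is from maximum entropy:
R = H_max - H(X)

Maximum entropy for 4 symbols: H_max = log_10(4) = 0.6021 dits
Actual entropy: H(X) = 0.5786 dits
Redundancy: R = 0.6021 - 0.5786 = 0.0235 dits

This redundancy represents potential for compression: the source could be compressed by 0.0235 dits per symbol.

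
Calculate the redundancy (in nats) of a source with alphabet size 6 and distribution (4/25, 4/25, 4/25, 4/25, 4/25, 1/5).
0.0038 nats

Redundancy measures how far a source is from maximum entropy:
R = H_max - H(X)

Maximum entropy for 6 symbols: H_max = log_e(6) = 1.7918 nats
Actual entropy: H(X) = 1.7880 nats
Redundancy: R = 1.7918 - 1.7880 = 0.0038 nats

This redundancy represents potential for compression: the source could be compressed by 0.0038 nats per symbol.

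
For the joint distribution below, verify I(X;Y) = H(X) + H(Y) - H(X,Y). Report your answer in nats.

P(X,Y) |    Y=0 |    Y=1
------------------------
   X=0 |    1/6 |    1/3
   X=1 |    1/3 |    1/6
I(X;Y) = 0.0566 nats

Mutual information has multiple equivalent forms:
- I(X;Y) = H(X) - H(X|Y)
- I(X;Y) = H(Y) - H(Y|X)
- I(X;Y) = H(X) + H(Y) - H(X,Y)

Computing all quantities:
H(X) = 0.6931, H(Y) = 0.6931, H(X,Y) = 1.3297
H(X|Y) = 0.6365, H(Y|X) = 0.6365

Verification:
H(X) - H(X|Y) = 0.6931 - 0.6365 = 0.0566
H(Y) - H(Y|X) = 0.6931 - 0.6365 = 0.0566
H(X) + H(Y) - H(X,Y) = 0.6931 + 0.6931 - 1.3297 = 0.0566

All forms give I(X;Y) = 0.0566 nats. ✓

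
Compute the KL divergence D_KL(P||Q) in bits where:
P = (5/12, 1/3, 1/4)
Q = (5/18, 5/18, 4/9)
0.1239 bits

KL divergence: D_KL(P||Q) = Σ p(x) log(p(x)/q(x))

Computing term by term:
  x=0: 5/12 × log_2[(5/12)/(5/18)] = 5/12 × 0.5850 = 0.2437
  x=1: 1/3 × log_2[(1/3)/(5/18)] = 1/3 × 0.2630 = 0.0877
  x=2: 1/4 × log_2[(1/4)/(4/9)] = 1/4 × -0.8301 = -0.2075

D_KL(P||Q) = 0.1239 bits

Note: KL divergence is always non-negative and equals 0 iff P = Q.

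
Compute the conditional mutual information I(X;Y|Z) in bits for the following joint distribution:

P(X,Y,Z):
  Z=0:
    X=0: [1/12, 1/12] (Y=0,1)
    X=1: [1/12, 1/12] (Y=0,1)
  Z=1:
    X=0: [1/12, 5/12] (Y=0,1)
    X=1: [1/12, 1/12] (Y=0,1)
0.0492 bits

Conditional mutual information: I(X;Y|Z) = H(X|Z) + H(Y|Z) - H(X,Y|Z)

H(Z) = 0.9183
H(X,Z) = 1.7925 → H(X|Z) = 0.8742
H(Y,Z) = 1.7925 → H(Y|Z) = 0.8742
H(X,Y,Z) = 2.6175 → H(X,Y|Z) = 1.6992

I(X;Y|Z) = 0.8742 + 0.8742 - 1.6992 = 0.0492 bits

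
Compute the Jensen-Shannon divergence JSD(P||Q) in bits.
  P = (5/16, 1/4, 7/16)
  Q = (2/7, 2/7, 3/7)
0.0013 bits

Jensen-Shannon divergence is:
JSD(P||Q) = 0.5 × D_KL(P||M) + 0.5 × D_KL(Q||M)
where M = 0.5 × (P + Q) is the mixture distribution.

M = 0.5 × (5/16, 1/4, 7/16) + 0.5 × (2/7, 2/7, 3/7) = (0.299107, 0.267857, 0.433036)

D_KL(P||M) = 0.0013 bits
D_KL(Q||M) = 0.0013 bits

JSD(P||Q) = 0.5 × 0.0013 + 0.5 × 0.0013 = 0.0013 bits

Unlike KL divergence, JSD is symmetric and bounded: 0 ≤ JSD ≤ log(2).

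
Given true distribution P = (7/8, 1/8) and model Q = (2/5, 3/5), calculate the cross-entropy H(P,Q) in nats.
0.8656 nats

Cross-entropy: H(P,Q) = -Σ p(x) log q(x)

Alternatively: H(P,Q) = H(P) + D_KL(P||Q)
H(P) = 0.3768 nats
D_KL(P||Q) = 0.4888 nats

H(P,Q) = 0.3768 + 0.4888 = 0.8656 nats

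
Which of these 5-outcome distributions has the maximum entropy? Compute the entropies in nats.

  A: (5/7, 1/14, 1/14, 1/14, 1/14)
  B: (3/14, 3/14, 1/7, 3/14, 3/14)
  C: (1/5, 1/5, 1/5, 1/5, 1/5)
C

For a discrete distribution over n outcomes, entropy is maximized by the uniform distribution.

Computing entropies:
H(A) = 0.9944 nats
H(B) = 1.5984 nats
H(C) = 1.6094 nats

The uniform distribution (where all probabilities equal 1/5) achieves the maximum entropy of log_e(5) = 1.6094 nats.

Distribution C has the highest entropy.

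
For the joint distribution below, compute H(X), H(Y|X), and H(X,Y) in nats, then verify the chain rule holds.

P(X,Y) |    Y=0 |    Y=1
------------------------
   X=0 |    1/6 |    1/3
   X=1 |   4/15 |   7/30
H(X,Y) = 1.3569, H(X) = 0.6931, H(Y|X) = 0.6637 (all in nats)

Chain rule: H(X,Y) = H(X) + H(Y|X)

Left side — joint entropy directly:
H(X,Y) = -Σ p(x,y) log p(x,y) = 1.3569 nats

Right side — compute H(Y|X) from the conditional distributions:
P(X) = (1/2, 1/2), so H(X) = 0.6931 nats
H(Y|X) = Σ_x P(X=x) · H(Y|X=x):
  P(Y|X=0) = (1/3, 2/3), H(Y|X=0) = 0.6365, weight P(X=0) = 1/2
  P(Y|X=1) = (8/15, 7/15), H(Y|X=1) = 0.6909, weight P(X=1) = 1/2
H(Y|X) = 0.6637 nats

H(X) + H(Y|X) = 0.6931 + 0.6637 = 1.3569 nats

Both sides equal 1.3569 nats. ✓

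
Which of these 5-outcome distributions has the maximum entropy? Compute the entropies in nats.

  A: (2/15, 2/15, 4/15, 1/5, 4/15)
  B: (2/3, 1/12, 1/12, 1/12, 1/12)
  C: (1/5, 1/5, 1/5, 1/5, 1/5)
C

For a discrete distribution over n outcomes, entropy is maximized by the uniform distribution.

Computing entropies:
H(A) = 1.5641 nats
H(B) = 1.0986 nats
H(C) = 1.6094 nats

The uniform distribution (where all probabilities equal 1/5) achieves the maximum entropy of log_e(5) = 1.6094 nats.

Distribution C has the highest entropy.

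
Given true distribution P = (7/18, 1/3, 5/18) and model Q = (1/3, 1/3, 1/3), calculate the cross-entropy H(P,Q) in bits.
1.5850 bits

Cross-entropy: H(P,Q) = -Σ p(x) log q(x)

Alternatively: H(P,Q) = H(P) + D_KL(P||Q)
H(P) = 1.5715 bits
D_KL(P||Q) = 0.0134 bits

H(P,Q) = 1.5715 + 0.0134 = 1.5850 bits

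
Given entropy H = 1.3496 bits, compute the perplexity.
2.5484

Perplexity is 2^H (or exp(H) for natural log).

H = 1.3496 bits
Perplexity = 2^1.3496 = 2.5484

Interpretation: The model's uncertainty is equivalent to choosing uniformly among 2.5 options.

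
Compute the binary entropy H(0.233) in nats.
0.5429 nats

The binary entropy function is:
H(p) = -p log(p) - (1-p) log(1-p)

H(0.233) = -0.233 × log_e(0.233) - 0.767 × log_e(0.767)
H(0.233) = 0.5429 nats

Note: Binary entropy is maximized at p=0.5 (H=1 bit) and minimized at p=0 or p=1 (H=0).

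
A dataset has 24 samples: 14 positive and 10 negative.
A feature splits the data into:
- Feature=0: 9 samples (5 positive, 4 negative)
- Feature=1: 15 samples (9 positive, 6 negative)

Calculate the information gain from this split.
0.0014 bits

Information Gain = H(Y) - H(Y|Feature)

Before split:
P(positive) = 14/24 = 0.5833
H(Y) = 0.9799 bits

After split:
Feature=0: H = 0.9911 bits (weight = 9/24)
Feature=1: H = 0.9710 bits (weight = 15/24)
H(Y|Feature) = (9/24)×0.9911 + (15/24)×0.9710 = 0.9785 bits

Information Gain = 0.9799 - 0.9785 = 0.0014 bits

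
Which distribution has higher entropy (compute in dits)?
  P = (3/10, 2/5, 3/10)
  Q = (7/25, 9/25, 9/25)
Q

Computing entropies in dits:
H(P) = 0.4729
H(Q) = 0.4743

Distribution Q has higher entropy.

Intuition: The distribution closer to uniform (more spread out) has higher entropy.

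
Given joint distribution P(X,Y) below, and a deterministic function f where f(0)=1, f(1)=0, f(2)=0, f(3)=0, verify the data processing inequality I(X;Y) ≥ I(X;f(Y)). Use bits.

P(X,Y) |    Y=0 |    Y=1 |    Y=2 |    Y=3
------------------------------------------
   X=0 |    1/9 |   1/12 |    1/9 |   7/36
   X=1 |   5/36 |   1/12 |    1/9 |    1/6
I(X;Y) = 0.0038, I(X;f(Y)) = 0.0030, inequality holds: 0.0038 ≥ 0.0030

Data Processing Inequality: For any Markov chain X → Y → Z, we have I(X;Y) ≥ I(X;Z).

Here Z = f(Y) is a deterministic function of Y, forming X → Y → Z.

Original I(X;Y) = 0.0038 bits

After applying f:
P(X,Z) where Z=f(Y):
- P(X,Z=0) = P(X,Y=1) + P(X,Y=2) + P(X,Y=3)
- P(X,Z=1) = P(X,Y=0)

I(X;Z) = I(X;f(Y)) = 0.0030 bits

Verification: 0.0038 ≥ 0.0030 ✓

Information cannot be created by processing; the function f can only lose information about X.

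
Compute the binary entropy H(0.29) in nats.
0.6022 nats

The binary entropy function is:
H(p) = -p log(p) - (1-p) log(1-p)

H(0.29) = -0.29 × log_e(0.29) - 0.71 × log_e(0.71)
H(0.29) = 0.6022 nats

Note: Binary entropy is maximized at p=0.5 (H=1 bit) and minimized at p=0 or p=1 (H=0).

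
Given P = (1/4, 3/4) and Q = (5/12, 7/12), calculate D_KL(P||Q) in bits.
0.0877 bits

KL divergence: D_KL(P||Q) = Σ p(x) log(p(x)/q(x))

Computing term by term:
  x=0: 1/4 × log_2[(1/4)/(5/12)] = 1/4 × -0.7370 = -0.1842
  x=1: 3/4 × log_2[(3/4)/(7/12)] = 3/4 × 0.3626 = 0.2719

D_KL(P||Q) = 0.0877 bits

Note: KL divergence is always non-negative and equals 0 iff P = Q.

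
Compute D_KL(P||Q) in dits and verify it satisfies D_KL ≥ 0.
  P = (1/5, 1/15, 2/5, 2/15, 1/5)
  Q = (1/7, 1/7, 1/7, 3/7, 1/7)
0.1476 dits

KL divergence satisfies the Gibbs inequality: D_KL(P||Q) ≥ 0 for all distributions P, Q.

D_KL(P||Q) = Σ p(x) log(p(x)/q(x))
Term by term:
  x=0: 1/5 × log_10[(1/5)/(1/7)] = 0.0292
  x=1: 1/15 × log_10[(1/15)/(1/7)] = -0.0221
  x=2: 2/5 × log_10[(2/5)/(1/7)] = 0.1789
  x=3: 2/15 × log_10[(2/15)/(3/7)] = -0.0676
  x=4: 1/5 × log_10[(1/5)/(1/7)] = 0.0292
D_KL(P||Q) = 0.1476 dits

D_KL(P||Q) = 0.1476 ≥ 0 ✓

This non-negativity is a fundamental property: relative entropy cannot be negative because it measures how different Q is from P.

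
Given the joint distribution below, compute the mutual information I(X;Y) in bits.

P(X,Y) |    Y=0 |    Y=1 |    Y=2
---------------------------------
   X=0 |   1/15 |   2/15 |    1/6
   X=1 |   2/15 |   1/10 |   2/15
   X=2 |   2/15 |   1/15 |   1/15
0.0554 bits

Mutual information: I(X;Y) = H(X) + H(Y) - H(X,Y)

Marginals:
P(X) = (11/30, 11/30, 4/15), H(X) = 1.5700 bits
P(Y) = (1/3, 3/10, 11/30), H(Y) = 1.5801 bits

Joint entropy: H(X,Y) = 3.0947 bits

I(X;Y) = 1.5700 + 1.5801 - 3.0947 = 0.0554 bits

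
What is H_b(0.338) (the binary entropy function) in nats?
0.6397 nats

The binary entropy function is:
H(p) = -p log(p) - (1-p) log(1-p)

H(0.338) = -0.338 × log_e(0.338) - 0.662 × log_e(0.662)
H(0.338) = 0.6397 nats

Note: Binary entropy is maximized at p=0.5 (H=1 bit) and minimized at p=0 or p=1 (H=0).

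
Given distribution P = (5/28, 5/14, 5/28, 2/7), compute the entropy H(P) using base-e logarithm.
1.3409 nats

Shannon entropy is H(X) = -Σ p(x) log p(x).

For P = (5/28, 5/14, 5/28, 2/7):
H = -5/28 × log_e(5/28) -5/14 × log_e(5/14) -5/28 × log_e(5/28) -2/7 × log_e(2/7)
H = 1.3409 nats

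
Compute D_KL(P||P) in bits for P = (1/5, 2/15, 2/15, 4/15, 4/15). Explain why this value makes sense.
0.0000 bits

KL divergence satisfies the Gibbs inequality: D_KL(P||Q) ≥ 0 for all distributions P, Q.

D_KL(P||Q) = Σ p(x) log(p(x)/q(x))
Each term is p(x) × log_2(p(x)/p(x)) = p(x) × log_2(1) = 0, so the sum is 0.
D_KL(P||Q) = 0.0000 bits

When P = Q, the KL divergence is exactly 0, as there is no 'divergence' between identical distributions.

This non-negativity is a fundamental property: relative entropy cannot be negative because it measures how different Q is from P.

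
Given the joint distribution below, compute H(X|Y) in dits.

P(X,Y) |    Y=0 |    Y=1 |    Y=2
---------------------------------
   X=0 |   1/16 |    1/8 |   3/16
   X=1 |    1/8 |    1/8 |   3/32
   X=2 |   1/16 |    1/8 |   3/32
0.4611 dits

Using the chain rule: H(X|Y) = H(X,Y) - H(Y)

First, compute H(X,Y) = 0.9311 dits

Marginal P(Y) = (1/4, 3/8, 3/8)
H(Y) = 0.4700 dits

H(X|Y) = H(X,Y) - H(Y) = 0.9311 - 0.4700 = 0.4611 dits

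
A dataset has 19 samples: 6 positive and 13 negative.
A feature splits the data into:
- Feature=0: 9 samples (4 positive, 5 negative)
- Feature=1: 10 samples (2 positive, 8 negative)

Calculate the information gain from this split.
0.0503 bits

Information Gain = H(Y) - H(Y|Feature)

Before split:
P(positive) = 6/19 = 0.3158
H(Y) = 0.8997 bits

After split:
Feature=0: H = 0.9911 bits (weight = 9/19)
Feature=1: H = 0.7219 bits (weight = 10/19)
H(Y|Feature) = (9/19)×0.9911 + (10/19)×0.7219 = 0.8494 bits

Information Gain = 0.8997 - 0.8494 = 0.0503 bits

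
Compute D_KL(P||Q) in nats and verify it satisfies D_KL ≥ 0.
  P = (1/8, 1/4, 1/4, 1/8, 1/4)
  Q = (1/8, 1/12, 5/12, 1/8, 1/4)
0.1469 nats

KL divergence satisfies the Gibbs inequality: D_KL(P||Q) ≥ 0 for all distributions P, Q.

D_KL(P||Q) = Σ p(x) log(p(x)/q(x))
Term by term:
  x=0: 1/8 × log_e[(1/8)/(1/8)] = 0.0000
  x=1: 1/4 × log_e[(1/4)/(1/12)] = 0.2747
  x=2: 1/4 × log_e[(1/4)/(5/12)] = -0.1277
  x=3: 1/8 × log_e[(1/8)/(1/8)] = 0.0000
  x=4: 1/4 × log_e[(1/4)/(1/4)] = 0.0000
D_KL(P||Q) = 0.1469 nats

D_KL(P||Q) = 0.1469 ≥ 0 ✓

This non-negativity is a fundamental property: relative entropy cannot be negative because it measures how different Q is from P.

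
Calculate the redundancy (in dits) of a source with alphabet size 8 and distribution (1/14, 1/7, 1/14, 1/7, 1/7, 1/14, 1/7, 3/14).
0.0312 dits

Redundancy measures how far a source is from maximum entropy:
R = H_max - H(X)

Maximum entropy for 8 symbols: H_max = log_10(8) = 0.9031 dits
Actual entropy: H(X) = 0.8719 dits
Redundancy: R = 0.9031 - 0.8719 = 0.0312 dits

This redundancy represents potential for compression: the source could be compressed by 0.0312 dits per symbol.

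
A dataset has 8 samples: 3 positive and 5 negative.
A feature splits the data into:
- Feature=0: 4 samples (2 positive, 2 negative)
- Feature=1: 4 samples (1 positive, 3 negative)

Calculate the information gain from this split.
0.0488 bits

Information Gain = H(Y) - H(Y|Feature)

Before split:
P(positive) = 3/8 = 0.3750
H(Y) = 0.9544 bits

After split:
Feature=0: H = 1.0000 bits (weight = 4/8)
Feature=1: H = 0.8113 bits (weight = 4/8)
H(Y|Feature) = (4/8)×1.0000 + (4/8)×0.8113 = 0.9056 bits

Information Gain = 0.9544 - 0.9056 = 0.0488 bits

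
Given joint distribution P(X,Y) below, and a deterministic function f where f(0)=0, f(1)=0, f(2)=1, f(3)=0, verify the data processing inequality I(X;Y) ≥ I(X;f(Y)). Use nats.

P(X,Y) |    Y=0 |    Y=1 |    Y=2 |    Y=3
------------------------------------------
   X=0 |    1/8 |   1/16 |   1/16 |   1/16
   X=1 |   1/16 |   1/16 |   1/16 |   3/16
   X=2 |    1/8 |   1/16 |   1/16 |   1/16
I(X;Y) = 0.0562, I(X;f(Y)) = 0.0009, inequality holds: 0.0562 ≥ 0.0009

Data Processing Inequality: For any Markov chain X → Y → Z, we have I(X;Y) ≥ I(X;Z).

Here Z = f(Y) is a deterministic function of Y, forming X → Y → Z.

Original I(X;Y) = 0.0562 nats

After applying f:
P(X,Z) where Z=f(Y):
- P(X,Z=0) = P(X,Y=0) + P(X,Y=1) + P(X,Y=3)
- P(X,Z=1) = P(X,Y=2)

I(X;Z) = I(X;f(Y)) = 0.0009 nats

Verification: 0.0562 ≥ 0.0009 ✓

Information cannot be created by processing; the function f can only lose information about X.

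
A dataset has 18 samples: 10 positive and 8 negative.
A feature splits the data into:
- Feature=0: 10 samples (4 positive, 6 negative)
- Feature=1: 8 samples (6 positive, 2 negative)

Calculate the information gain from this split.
0.0911 bits

Information Gain = H(Y) - H(Y|Feature)

Before split:
P(positive) = 10/18 = 0.5556
H(Y) = 0.9911 bits

After split:
Feature=0: H = 0.9710 bits (weight = 10/18)
Feature=1: H = 0.8113 bits (weight = 8/18)
H(Y|Feature) = (10/18)×0.9710 + (8/18)×0.8113 = 0.9000 bits

Information Gain = 0.9911 - 0.9000 = 0.0911 bits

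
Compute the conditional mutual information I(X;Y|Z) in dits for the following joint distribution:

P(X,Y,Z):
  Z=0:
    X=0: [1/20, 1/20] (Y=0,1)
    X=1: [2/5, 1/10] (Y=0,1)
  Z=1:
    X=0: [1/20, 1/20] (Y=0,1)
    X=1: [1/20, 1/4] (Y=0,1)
0.0166 dits

Conditional mutual information: I(X;Y|Z) = H(X|Z) + H(Y|Z) - H(X,Y|Z)

H(Z) = 0.2923
H(X,Z) = 0.5074 → H(X|Z) = 0.2151
H(Y,Z) = 0.5365 → H(Y|Z) = 0.2442
H(X,Y,Z) = 0.7349 → H(X,Y|Z) = 0.4427

I(X;Y|Z) = 0.2151 + 0.2442 - 0.4427 = 0.0166 dits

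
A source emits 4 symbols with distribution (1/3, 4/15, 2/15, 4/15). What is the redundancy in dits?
0.0202 dits

Redundancy measures how far a source is from maximum entropy:
R = H_max - H(X)

Maximum entropy for 4 symbols: H_max = log_10(4) = 0.6021 dits
Actual entropy: H(X) = 0.5819 dits
Redundancy: R = 0.6021 - 0.5819 = 0.0202 dits

This redundancy represents potential for compression: the source could be compressed by 0.0202 dits per symbol.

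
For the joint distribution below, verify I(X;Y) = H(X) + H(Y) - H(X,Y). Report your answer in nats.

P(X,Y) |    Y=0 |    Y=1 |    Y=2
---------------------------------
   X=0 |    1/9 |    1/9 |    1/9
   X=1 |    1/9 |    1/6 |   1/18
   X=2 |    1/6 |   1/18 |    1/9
I(X;Y) = 0.0488 nats

Mutual information has multiple equivalent forms:
- I(X;Y) = H(X) - H(X|Y)
- I(X;Y) = H(Y) - H(Y|X)
- I(X;Y) = H(X) + H(Y) - H(X,Y)

Computing all quantities:
H(X) = 1.0986, H(Y) = 1.0893, H(X,Y) = 2.1391
H(X|Y) = 1.0498, H(Y|X) = 1.0405

Verification:
H(X) - H(X|Y) = 1.0986 - 1.0498 = 0.0488
H(Y) - H(Y|X) = 1.0893 - 1.0405 = 0.0488
H(X) + H(Y) - H(X,Y) = 1.0986 + 1.0893 - 2.1391 = 0.0488

All forms give I(X;Y) = 0.0488 nats. ✓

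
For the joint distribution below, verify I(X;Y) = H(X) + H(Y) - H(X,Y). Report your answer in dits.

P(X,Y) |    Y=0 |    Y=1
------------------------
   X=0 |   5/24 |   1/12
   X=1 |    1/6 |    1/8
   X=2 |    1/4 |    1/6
I(X;Y) = 0.0032 dits

Mutual information has multiple equivalent forms:
- I(X;Y) = H(X) - H(X|Y)
- I(X;Y) = H(Y) - H(Y|X)
- I(X;Y) = H(X) + H(Y) - H(X,Y)

Computing all quantities:
H(X) = 0.4706, H(Y) = 0.2873, H(X,Y) = 0.7546
H(X|Y) = 0.4673, H(Y|X) = 0.2841

Verification:
H(X) - H(X|Y) = 0.4706 - 0.4673 = 0.0032
H(Y) - H(Y|X) = 0.2873 - 0.2841 = 0.0032
H(X) + H(Y) - H(X,Y) = 0.4706 + 0.2873 - 0.7546 = 0.0032

All forms give I(X;Y) = 0.0032 dits. ✓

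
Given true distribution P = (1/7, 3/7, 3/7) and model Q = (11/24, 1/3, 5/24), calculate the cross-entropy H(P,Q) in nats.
1.2545 nats

Cross-entropy: H(P,Q) = -Σ p(x) log q(x)

Alternatively: H(P,Q) = H(P) + D_KL(P||Q)
H(P) = 1.0042 nats
D_KL(P||Q) = 0.2503 nats

H(P,Q) = 1.0042 + 0.2503 = 1.2545 nats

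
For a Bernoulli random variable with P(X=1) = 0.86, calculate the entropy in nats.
0.4050 nats

The binary entropy function is:
H(p) = -p log(p) - (1-p) log(1-p)

H(0.86) = -0.86 × log_e(0.86) - 0.14 × log_e(0.14)
H(0.86) = 0.4050 nats

Note: Binary entropy is maximized at p=0.5 (H=1 bit) and minimized at p=0 or p=1 (H=0).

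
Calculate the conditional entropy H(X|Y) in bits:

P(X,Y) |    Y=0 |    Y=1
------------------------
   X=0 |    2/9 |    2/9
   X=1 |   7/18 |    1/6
0.9610 bits

Using the chain rule: H(X|Y) = H(X,Y) - H(Y)

First, compute H(X,Y) = 1.9251 bits

Marginal P(Y) = (11/18, 7/18)
H(Y) = 0.9641 bits

H(X|Y) = H(X,Y) - H(Y) = 1.9251 - 0.9641 = 0.9610 bits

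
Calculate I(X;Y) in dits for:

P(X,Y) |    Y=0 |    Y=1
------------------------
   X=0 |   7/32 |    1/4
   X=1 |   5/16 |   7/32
0.0032 dits

Mutual information: I(X;Y) = H(X) + H(Y) - H(X,Y)

Marginals:
P(X) = (15/32, 17/32), H(X) = 0.3002 dits
P(Y) = (17/32, 15/32), H(Y) = 0.3002 dits

Joint entropy: H(X,Y) = 0.5971 dits

I(X;Y) = 0.3002 + 0.3002 - 0.5971 = 0.0032 dits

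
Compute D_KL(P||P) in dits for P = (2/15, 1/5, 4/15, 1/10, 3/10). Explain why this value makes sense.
0.0000 dits

KL divergence satisfies the Gibbs inequality: D_KL(P||Q) ≥ 0 for all distributions P, Q.

D_KL(P||Q) = Σ p(x) log(p(x)/q(x))
Each term is p(x) × log_10(p(x)/p(x)) = p(x) × log_10(1) = 0, so the sum is 0.
D_KL(P||Q) = 0.0000 dits

When P = Q, the KL divergence is exactly 0, as there is no 'divergence' between identical distributions.

This non-negativity is a fundamental property: relative entropy cannot be negative because it measures how different Q is from P.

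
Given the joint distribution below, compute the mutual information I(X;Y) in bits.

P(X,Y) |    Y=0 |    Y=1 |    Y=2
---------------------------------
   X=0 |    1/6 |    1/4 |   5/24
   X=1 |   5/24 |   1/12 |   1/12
0.0606 bits

Mutual information: I(X;Y) = H(X) + H(Y) - H(X,Y)

Marginals:
P(X) = (5/8, 3/8), H(X) = 0.9544 bits
P(Y) = (3/8, 1/3, 7/24), H(Y) = 1.5774 bits

Joint entropy: H(X,Y) = 2.4713 bits

I(X;Y) = 0.9544 + 1.5774 - 2.4713 = 0.0606 bits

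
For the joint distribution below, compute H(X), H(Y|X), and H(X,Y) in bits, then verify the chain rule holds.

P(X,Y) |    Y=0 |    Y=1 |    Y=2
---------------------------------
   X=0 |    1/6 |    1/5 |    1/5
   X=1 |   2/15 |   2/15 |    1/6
H(X,Y) = 2.5656, H(X) = 0.9871, H(Y|X) = 1.5785 (all in bits)

Chain rule: H(X,Y) = H(X) + H(Y|X)

Left side — joint entropy directly:
H(X,Y) = -Σ p(x,y) log p(x,y) = 2.5656 bits

Right side — compute H(Y|X) from the conditional distributions:
P(X) = (17/30, 13/30), so H(X) = 0.9871 bits
H(Y|X) = Σ_x P(X=x) · H(Y|X=x):
  P(Y|X=0) = (5/17, 6/17, 6/17), H(Y|X=0) = 1.5799, weight P(X=0) = 17/30
  P(Y|X=1) = (4/13, 4/13, 5/13), H(Y|X=1) = 1.5766, weight P(X=1) = 13/30
H(Y|X) = 1.5785 bits

H(X) + H(Y|X) = 0.9871 + 1.5785 = 2.5656 bits

Both sides equal 2.5656 bits. ✓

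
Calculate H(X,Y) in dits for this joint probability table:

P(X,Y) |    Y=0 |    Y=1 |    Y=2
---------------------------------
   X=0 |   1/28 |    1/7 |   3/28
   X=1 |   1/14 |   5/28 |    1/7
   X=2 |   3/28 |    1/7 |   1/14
0.9191 dits

Joint entropy is H(X,Y) = -Σ_{x,y} p(x,y) log p(x,y).

Summing over all non-zero entries:
H(X,Y) = -[1/28·log_10(1/28) + 1/7·log_10(1/7) + 3/28·log_10(3/28) + 1/14·log_10(1/14) + 5/28·log_10(5/28) + 1/7·log_10(1/7) + 3/28·log_10(3/28) + 1/7·log_10(1/7) + 1/14·log_10(1/14)]
H(X,Y) = 0.9191 dits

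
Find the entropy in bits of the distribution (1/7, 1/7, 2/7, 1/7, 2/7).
2.2359 bits

Shannon entropy is H(X) = -Σ p(x) log p(x).

For P = (1/7, 1/7, 2/7, 1/7, 2/7):
H = -1/7 × log_2(1/7) -1/7 × log_2(1/7) -2/7 × log_2(2/7) -1/7 × log_2(1/7) -2/7 × log_2(2/7)
H = 2.2359 bits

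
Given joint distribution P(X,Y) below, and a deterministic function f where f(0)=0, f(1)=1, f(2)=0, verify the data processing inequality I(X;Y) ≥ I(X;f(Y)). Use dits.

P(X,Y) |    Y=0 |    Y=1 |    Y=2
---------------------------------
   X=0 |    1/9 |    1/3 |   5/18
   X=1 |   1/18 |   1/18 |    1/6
I(X;Y) = 0.0136, I(X;f(Y)) = 0.0134, inequality holds: 0.0136 ≥ 0.0134

Data Processing Inequality: For any Markov chain X → Y → Z, we have I(X;Y) ≥ I(X;Z).

Here Z = f(Y) is a deterministic function of Y, forming X → Y → Z.

Original I(X;Y) = 0.0136 dits

After applying f:
P(X,Z) where Z=f(Y):
- P(X,Z=0) = P(X,Y=0) + P(X,Y=2)
- P(X,Z=1) = P(X,Y=1)

I(X;Z) = I(X;f(Y)) = 0.0134 dits

Verification: 0.0136 ≥ 0.0134 ✓

Information cannot be created by processing; the function f can only lose information about X.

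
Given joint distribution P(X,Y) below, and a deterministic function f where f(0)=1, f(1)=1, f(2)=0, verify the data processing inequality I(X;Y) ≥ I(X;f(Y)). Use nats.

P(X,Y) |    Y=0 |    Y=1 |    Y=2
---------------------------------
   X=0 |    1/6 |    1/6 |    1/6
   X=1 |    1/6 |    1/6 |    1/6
I(X;Y) = 0.0000, I(X;f(Y)) = 0.0000, inequality holds: 0.0000 ≥ 0.0000

Data Processing Inequality: For any Markov chain X → Y → Z, we have I(X;Y) ≥ I(X;Z).

Here Z = f(Y) is a deterministic function of Y, forming X → Y → Z.

Original I(X;Y) = 0.0000 nats

After applying f:
P(X,Z) where Z=f(Y):
- P(X,Z=0) = P(X,Y=2)
- P(X,Z=1) = P(X,Y=0) + P(X,Y=1)

I(X;Z) = I(X;f(Y)) = 0.0000 nats

Verification: 0.0000 ≥ 0.0000 ✓

Information cannot be created by processing; the function f can only lose information about X.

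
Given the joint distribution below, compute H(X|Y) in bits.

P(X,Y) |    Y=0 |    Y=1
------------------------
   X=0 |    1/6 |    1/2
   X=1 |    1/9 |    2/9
0.9128 bits

Using the chain rule: H(X|Y) = H(X,Y) - H(Y)

First, compute H(X,Y) = 1.7652 bits

Marginal P(Y) = (5/18, 13/18)
H(Y) = 0.8524 bits

H(X|Y) = H(X,Y) - H(Y) = 1.7652 - 0.8524 = 0.9128 bits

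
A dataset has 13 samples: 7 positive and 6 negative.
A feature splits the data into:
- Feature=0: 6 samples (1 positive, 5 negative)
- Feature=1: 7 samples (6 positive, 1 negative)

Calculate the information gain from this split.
0.3771 bits

Information Gain = H(Y) - H(Y|Feature)

Before split:
P(positive) = 7/13 = 0.5385
H(Y) = 0.9957 bits

After split:
Feature=0: H = 0.6500 bits (weight = 6/13)
Feature=1: H = 0.5917 bits (weight = 7/13)
H(Y|Feature) = (6/13)×0.6500 + (7/13)×0.5917 = 0.6186 bits

Information Gain = 0.9957 - 0.6186 = 0.3771 bits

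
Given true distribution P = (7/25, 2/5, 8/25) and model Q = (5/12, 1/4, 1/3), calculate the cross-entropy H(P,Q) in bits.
1.6608 bits

Cross-entropy: H(P,Q) = -Σ p(x) log q(x)

Alternatively: H(P,Q) = H(P) + D_KL(P||Q)
H(P) = 1.5690 bits
D_KL(P||Q) = 0.0918 bits

H(P,Q) = 1.5690 + 0.0918 = 1.6608 bits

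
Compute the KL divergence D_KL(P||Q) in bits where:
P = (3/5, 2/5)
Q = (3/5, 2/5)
0.0000 bits

KL divergence: D_KL(P||Q) = Σ p(x) log(p(x)/q(x))

Computing term by term:
  x=0: 3/5 × log_2[(3/5)/(3/5)] = 3/5 × 0.0000 = 0.0000
  x=1: 2/5 × log_2[(2/5)/(2/5)] = 2/5 × 0.0000 = 0.0000

D_KL(P||Q) = 0.0000 bits

Note: KL divergence is always non-negative and equals 0 iff P = Q.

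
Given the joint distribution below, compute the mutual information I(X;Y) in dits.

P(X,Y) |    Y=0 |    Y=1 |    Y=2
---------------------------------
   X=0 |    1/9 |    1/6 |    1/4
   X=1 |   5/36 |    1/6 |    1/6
0.0036 dits

Mutual information: I(X;Y) = H(X) + H(Y) - H(X,Y)

Marginals:
P(X) = (19/36, 17/36), H(X) = 0.3004 dits
P(Y) = (1/4, 1/3, 5/12), H(Y) = 0.4680 dits

Joint entropy: H(X,Y) = 0.7647 dits

I(X;Y) = 0.3004 + 0.4680 - 0.7647 = 0.0036 dits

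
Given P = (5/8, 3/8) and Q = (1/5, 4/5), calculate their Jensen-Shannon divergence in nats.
0.0968 nats

Jensen-Shannon divergence is:
JSD(P||Q) = 0.5 × D_KL(P||M) + 0.5 × D_KL(Q||M)
where M = 0.5 × (P + Q) is the mixture distribution.

M = 0.5 × (5/8, 3/8) + 0.5 × (1/5, 4/5) = (0.4125, 0.5875)

D_KL(P||M) = 0.0913 nats
D_KL(Q||M) = 0.1022 nats

JSD(P||Q) = 0.5 × 0.0913 + 0.5 × 0.1022 = 0.0968 nats

Unlike KL divergence, JSD is symmetric and bounded: 0 ≤ JSD ≤ log(2).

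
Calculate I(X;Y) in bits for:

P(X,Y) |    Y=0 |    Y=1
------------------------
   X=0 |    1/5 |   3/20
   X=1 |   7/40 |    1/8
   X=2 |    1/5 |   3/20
0.0001 bits

Mutual information: I(X;Y) = H(X) + H(Y) - H(X,Y)

Marginals:
P(X) = (7/20, 3/10, 7/20), H(X) = 1.5813 bits
P(Y) = (23/40, 17/40), H(Y) = 0.9837 bits

Joint entropy: H(X,Y) = 2.5649 bits

I(X;Y) = 1.5813 + 0.9837 - 2.5649 = 0.0001 bits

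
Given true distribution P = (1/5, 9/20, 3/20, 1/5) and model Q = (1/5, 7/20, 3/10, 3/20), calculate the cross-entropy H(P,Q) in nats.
1.3543 nats

Cross-entropy: H(P,Q) = -Σ p(x) log q(x)

Alternatively: H(P,Q) = H(P) + D_KL(P||Q)
H(P) = 1.2877 nats
D_KL(P||Q) = 0.0667 nats

H(P,Q) = 1.2877 + 0.0667 = 1.3543 nats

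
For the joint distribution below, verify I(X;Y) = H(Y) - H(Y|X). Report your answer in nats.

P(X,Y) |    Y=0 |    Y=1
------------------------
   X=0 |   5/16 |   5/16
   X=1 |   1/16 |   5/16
I(X;Y) = 0.0594 nats

Mutual information has multiple equivalent forms:
- I(X;Y) = H(X) - H(X|Y)
- I(X;Y) = H(Y) - H(Y|X)
- I(X;Y) = H(X) + H(Y) - H(X,Y)

Computing all quantities:
H(X) = 0.6616, H(Y) = 0.6616, H(X,Y) = 1.2637
H(X|Y) = 0.6022, H(Y|X) = 0.6022

Verification:
H(X) - H(X|Y) = 0.6616 - 0.6022 = 0.0594
H(Y) - H(Y|X) = 0.6616 - 0.6022 = 0.0594
H(X) + H(Y) - H(X,Y) = 0.6616 + 0.6616 - 1.2637 = 0.0594

All forms give I(X;Y) = 0.0594 nats. ✓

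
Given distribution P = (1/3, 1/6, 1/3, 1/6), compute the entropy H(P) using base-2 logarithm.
1.9183 bits

Shannon entropy is H(X) = -Σ p(x) log p(x).

For P = (1/3, 1/6, 1/3, 1/6):
H = -1/3 × log_2(1/3) -1/6 × log_2(1/6) -1/3 × log_2(1/3) -1/6 × log_2(1/6)
H = 1.9183 bits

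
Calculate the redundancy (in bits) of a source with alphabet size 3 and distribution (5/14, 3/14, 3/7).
0.0543 bits

Redundancy measures how far a source is from maximum entropy:
R = H_max - H(X)

Maximum entropy for 3 symbols: H_max = log_2(3) = 1.5850 bits
Actual entropy: H(X) = 1.5306 bits
Redundancy: R = 1.5850 - 1.5306 = 0.0543 bits

This redundancy represents potential for compression: the source could be compressed by 0.0543 bits per symbol.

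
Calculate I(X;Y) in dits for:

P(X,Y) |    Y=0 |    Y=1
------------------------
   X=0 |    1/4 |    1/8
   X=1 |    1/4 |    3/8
0.0147 dits

Mutual information: I(X;Y) = H(X) + H(Y) - H(X,Y)

Marginals:
P(X) = (3/8, 5/8), H(X) = 0.2873 dits
P(Y) = (1/2, 1/2), H(Y) = 0.3010 dits

Joint entropy: H(X,Y) = 0.5737 dits

I(X;Y) = 0.2873 + 0.3010 - 0.5737 = 0.0147 dits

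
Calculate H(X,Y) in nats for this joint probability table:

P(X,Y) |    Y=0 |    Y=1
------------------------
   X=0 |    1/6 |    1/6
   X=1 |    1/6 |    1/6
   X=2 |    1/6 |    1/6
1.7918 nats

Joint entropy is H(X,Y) = -Σ_{x,y} p(x,y) log p(x,y).

Summing over all non-zero entries:
H(X,Y) = -[1/6·log_e(1/6) + 1/6·log_e(1/6) + 1/6·log_e(1/6) + 1/6·log_e(1/6) + 1/6·log_e(1/6) + 1/6·log_e(1/6)]
H(X,Y) = 1.7918 nats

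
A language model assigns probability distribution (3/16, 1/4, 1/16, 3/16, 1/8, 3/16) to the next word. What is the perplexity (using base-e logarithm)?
5.5924

Perplexity is e^H (or exp(H) for natural log).

First, H = -Σ p log p = 1.7214 nats
Perplexity = e^1.7214 = 5.5924

Interpretation: The model's uncertainty is equivalent to choosing uniformly among 5.6 options.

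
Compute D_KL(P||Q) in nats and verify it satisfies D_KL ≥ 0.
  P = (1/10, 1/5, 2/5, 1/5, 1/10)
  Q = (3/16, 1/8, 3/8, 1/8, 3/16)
0.0881 nats

KL divergence satisfies the Gibbs inequality: D_KL(P||Q) ≥ 0 for all distributions P, Q.

D_KL(P||Q) = Σ p(x) log(p(x)/q(x))
Term by term:
  x=0: 1/10 × log_e[(1/10)/(3/16)] = -0.0629
  x=1: 1/5 × log_e[(1/5)/(1/8)] = 0.0940
  x=2: 2/5 × log_e[(2/5)/(3/8)] = 0.0258
  x=3: 1/5 × log_e[(1/5)/(1/8)] = 0.0940
  x=4: 1/10 × log_e[(1/10)/(3/16)] = -0.0629
D_KL(P||Q) = 0.0881 nats

D_KL(P||Q) = 0.0881 ≥ 0 ✓

This non-negativity is a fundamental property: relative entropy cannot be negative because it measures how different Q is from P.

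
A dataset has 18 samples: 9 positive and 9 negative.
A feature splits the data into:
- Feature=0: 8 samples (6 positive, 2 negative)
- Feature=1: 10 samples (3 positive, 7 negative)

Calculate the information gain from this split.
0.1498 bits

Information Gain = H(Y) - H(Y|Feature)

Before split:
P(positive) = 9/18 = 0.5000
H(Y) = 1.0000 bits

After split:
Feature=0: H = 0.8113 bits (weight = 8/18)
Feature=1: H = 0.8813 bits (weight = 10/18)
H(Y|Feature) = (8/18)×0.8113 + (10/18)×0.8813 = 0.8502 bits

Information Gain = 1.0000 - 0.8502 = 0.1498 bits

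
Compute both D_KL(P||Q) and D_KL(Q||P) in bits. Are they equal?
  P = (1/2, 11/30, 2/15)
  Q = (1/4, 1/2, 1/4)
D_KL(P||Q) = 0.2150, D_KL(Q||P) = 0.2005

KL divergence is not symmetric: D_KL(P||Q) ≠ D_KL(Q||P) in general.

D_KL(P||Q) = 0.2150 bits
D_KL(Q||P) = 0.2005 bits

No, they are not equal!

This asymmetry is why KL divergence is not a true distance metric.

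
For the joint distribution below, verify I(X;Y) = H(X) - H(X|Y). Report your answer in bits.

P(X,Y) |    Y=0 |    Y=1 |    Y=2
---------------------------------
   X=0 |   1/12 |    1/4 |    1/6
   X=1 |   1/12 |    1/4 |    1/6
I(X;Y) = 0.0000 bits

Mutual information has multiple equivalent forms:
- I(X;Y) = H(X) - H(X|Y)
- I(X;Y) = H(Y) - H(Y|X)
- I(X;Y) = H(X) + H(Y) - H(X,Y)

Computing all quantities:
H(X) = 1.0000, H(Y) = 1.4591, H(X,Y) = 2.4591
H(X|Y) = 1.0000, H(Y|X) = 1.4591

Verification:
H(X) - H(X|Y) = 1.0000 - 1.0000 = 0.0000
H(Y) - H(Y|X) = 1.4591 - 1.4591 = 0.0000
H(X) + H(Y) - H(X,Y) = 1.0000 + 1.4591 - 2.4591 = 0.0000

All forms give I(X;Y) = 0.0000 bits. ✓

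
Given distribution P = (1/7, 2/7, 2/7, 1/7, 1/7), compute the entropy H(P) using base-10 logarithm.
0.6731 dits

Shannon entropy is H(X) = -Σ p(x) log p(x).

For P = (1/7, 2/7, 2/7, 1/7, 1/7):
H = -1/7 × log_10(1/7) -2/7 × log_10(2/7) -2/7 × log_10(2/7) -1/7 × log_10(1/7) -1/7 × log_10(1/7)
H = 0.6731 dits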